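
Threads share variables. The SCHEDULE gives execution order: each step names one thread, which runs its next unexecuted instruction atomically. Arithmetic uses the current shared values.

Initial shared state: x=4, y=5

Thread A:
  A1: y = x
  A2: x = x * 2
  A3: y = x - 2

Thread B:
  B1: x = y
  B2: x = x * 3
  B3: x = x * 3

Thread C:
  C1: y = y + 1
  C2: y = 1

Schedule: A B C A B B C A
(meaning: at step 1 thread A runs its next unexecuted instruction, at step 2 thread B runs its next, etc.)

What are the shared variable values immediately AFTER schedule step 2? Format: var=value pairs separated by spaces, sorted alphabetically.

Step 1: thread A executes A1 (y = x). Shared: x=4 y=4. PCs: A@1 B@0 C@0
Step 2: thread B executes B1 (x = y). Shared: x=4 y=4. PCs: A@1 B@1 C@0

Answer: x=4 y=4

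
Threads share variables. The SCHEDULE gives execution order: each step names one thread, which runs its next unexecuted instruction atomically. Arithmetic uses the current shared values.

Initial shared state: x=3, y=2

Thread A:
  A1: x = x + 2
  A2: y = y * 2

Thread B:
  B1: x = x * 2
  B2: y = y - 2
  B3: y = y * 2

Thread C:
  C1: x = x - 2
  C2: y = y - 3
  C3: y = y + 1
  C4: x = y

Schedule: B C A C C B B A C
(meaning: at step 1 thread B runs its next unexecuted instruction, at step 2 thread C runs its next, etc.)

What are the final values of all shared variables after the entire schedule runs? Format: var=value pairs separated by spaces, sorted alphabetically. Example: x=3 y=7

Step 1: thread B executes B1 (x = x * 2). Shared: x=6 y=2. PCs: A@0 B@1 C@0
Step 2: thread C executes C1 (x = x - 2). Shared: x=4 y=2. PCs: A@0 B@1 C@1
Step 3: thread A executes A1 (x = x + 2). Shared: x=6 y=2. PCs: A@1 B@1 C@1
Step 4: thread C executes C2 (y = y - 3). Shared: x=6 y=-1. PCs: A@1 B@1 C@2
Step 5: thread C executes C3 (y = y + 1). Shared: x=6 y=0. PCs: A@1 B@1 C@3
Step 6: thread B executes B2 (y = y - 2). Shared: x=6 y=-2. PCs: A@1 B@2 C@3
Step 7: thread B executes B3 (y = y * 2). Shared: x=6 y=-4. PCs: A@1 B@3 C@3
Step 8: thread A executes A2 (y = y * 2). Shared: x=6 y=-8. PCs: A@2 B@3 C@3
Step 9: thread C executes C4 (x = y). Shared: x=-8 y=-8. PCs: A@2 B@3 C@4

Answer: x=-8 y=-8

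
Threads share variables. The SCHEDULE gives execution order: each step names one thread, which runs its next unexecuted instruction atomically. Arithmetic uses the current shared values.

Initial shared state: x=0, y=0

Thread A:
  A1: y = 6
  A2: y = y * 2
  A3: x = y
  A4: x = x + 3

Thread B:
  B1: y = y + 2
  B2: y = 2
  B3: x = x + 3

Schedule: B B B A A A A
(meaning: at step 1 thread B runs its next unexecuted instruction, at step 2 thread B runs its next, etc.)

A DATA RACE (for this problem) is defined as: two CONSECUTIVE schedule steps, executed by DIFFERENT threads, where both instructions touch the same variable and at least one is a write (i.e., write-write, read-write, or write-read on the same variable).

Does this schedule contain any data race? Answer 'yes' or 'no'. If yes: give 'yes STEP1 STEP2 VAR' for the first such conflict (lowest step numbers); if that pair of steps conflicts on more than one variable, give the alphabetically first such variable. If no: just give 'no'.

Answer: no

Derivation:
Steps 1,2: same thread (B). No race.
Steps 2,3: same thread (B). No race.
Steps 3,4: B(r=x,w=x) vs A(r=-,w=y). No conflict.
Steps 4,5: same thread (A). No race.
Steps 5,6: same thread (A). No race.
Steps 6,7: same thread (A). No race.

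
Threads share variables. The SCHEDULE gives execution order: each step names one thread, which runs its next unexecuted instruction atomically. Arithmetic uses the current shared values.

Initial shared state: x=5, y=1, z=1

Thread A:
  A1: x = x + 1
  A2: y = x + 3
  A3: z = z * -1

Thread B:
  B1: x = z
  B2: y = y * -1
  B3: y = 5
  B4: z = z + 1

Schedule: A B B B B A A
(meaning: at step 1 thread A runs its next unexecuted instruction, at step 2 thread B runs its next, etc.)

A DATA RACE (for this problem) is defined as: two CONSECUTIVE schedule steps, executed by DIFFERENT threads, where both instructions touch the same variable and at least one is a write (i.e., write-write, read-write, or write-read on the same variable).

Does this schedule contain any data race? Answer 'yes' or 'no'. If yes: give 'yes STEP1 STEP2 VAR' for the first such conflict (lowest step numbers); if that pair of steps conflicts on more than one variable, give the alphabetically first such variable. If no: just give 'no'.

Answer: yes 1 2 x

Derivation:
Steps 1,2: A(x = x + 1) vs B(x = z). RACE on x (W-W).
Steps 2,3: same thread (B). No race.
Steps 3,4: same thread (B). No race.
Steps 4,5: same thread (B). No race.
Steps 5,6: B(r=z,w=z) vs A(r=x,w=y). No conflict.
Steps 6,7: same thread (A). No race.
First conflict at steps 1,2.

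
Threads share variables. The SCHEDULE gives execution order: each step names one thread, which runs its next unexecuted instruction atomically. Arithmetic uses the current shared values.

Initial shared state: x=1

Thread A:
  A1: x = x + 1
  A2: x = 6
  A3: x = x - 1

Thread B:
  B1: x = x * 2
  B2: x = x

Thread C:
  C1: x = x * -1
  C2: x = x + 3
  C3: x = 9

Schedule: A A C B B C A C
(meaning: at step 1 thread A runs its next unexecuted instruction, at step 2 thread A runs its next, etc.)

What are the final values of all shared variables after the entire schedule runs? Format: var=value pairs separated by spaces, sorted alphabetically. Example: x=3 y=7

Step 1: thread A executes A1 (x = x + 1). Shared: x=2. PCs: A@1 B@0 C@0
Step 2: thread A executes A2 (x = 6). Shared: x=6. PCs: A@2 B@0 C@0
Step 3: thread C executes C1 (x = x * -1). Shared: x=-6. PCs: A@2 B@0 C@1
Step 4: thread B executes B1 (x = x * 2). Shared: x=-12. PCs: A@2 B@1 C@1
Step 5: thread B executes B2 (x = x). Shared: x=-12. PCs: A@2 B@2 C@1
Step 6: thread C executes C2 (x = x + 3). Shared: x=-9. PCs: A@2 B@2 C@2
Step 7: thread A executes A3 (x = x - 1). Shared: x=-10. PCs: A@3 B@2 C@2
Step 8: thread C executes C3 (x = 9). Shared: x=9. PCs: A@3 B@2 C@3

Answer: x=9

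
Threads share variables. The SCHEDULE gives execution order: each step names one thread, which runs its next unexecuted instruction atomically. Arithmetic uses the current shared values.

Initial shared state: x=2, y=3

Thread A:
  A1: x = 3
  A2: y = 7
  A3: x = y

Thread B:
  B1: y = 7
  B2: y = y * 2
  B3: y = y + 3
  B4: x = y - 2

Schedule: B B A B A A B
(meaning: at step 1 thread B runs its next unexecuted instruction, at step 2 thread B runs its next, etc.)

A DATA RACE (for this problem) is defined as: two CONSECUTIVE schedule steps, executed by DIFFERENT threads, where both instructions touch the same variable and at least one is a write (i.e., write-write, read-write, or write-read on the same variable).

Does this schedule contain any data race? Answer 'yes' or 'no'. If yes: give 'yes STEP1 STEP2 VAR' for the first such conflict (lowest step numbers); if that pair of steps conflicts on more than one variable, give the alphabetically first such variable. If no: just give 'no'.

Answer: yes 4 5 y

Derivation:
Steps 1,2: same thread (B). No race.
Steps 2,3: B(r=y,w=y) vs A(r=-,w=x). No conflict.
Steps 3,4: A(r=-,w=x) vs B(r=y,w=y). No conflict.
Steps 4,5: B(y = y + 3) vs A(y = 7). RACE on y (W-W).
Steps 5,6: same thread (A). No race.
Steps 6,7: A(x = y) vs B(x = y - 2). RACE on x (W-W).
First conflict at steps 4,5.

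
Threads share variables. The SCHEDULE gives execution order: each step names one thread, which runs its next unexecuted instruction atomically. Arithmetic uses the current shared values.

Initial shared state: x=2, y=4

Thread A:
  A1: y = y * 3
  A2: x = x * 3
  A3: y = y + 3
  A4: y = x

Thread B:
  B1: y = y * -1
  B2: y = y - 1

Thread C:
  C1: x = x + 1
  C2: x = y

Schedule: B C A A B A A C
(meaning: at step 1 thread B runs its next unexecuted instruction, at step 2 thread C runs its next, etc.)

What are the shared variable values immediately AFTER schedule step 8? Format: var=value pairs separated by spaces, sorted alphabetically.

Step 1: thread B executes B1 (y = y * -1). Shared: x=2 y=-4. PCs: A@0 B@1 C@0
Step 2: thread C executes C1 (x = x + 1). Shared: x=3 y=-4. PCs: A@0 B@1 C@1
Step 3: thread A executes A1 (y = y * 3). Shared: x=3 y=-12. PCs: A@1 B@1 C@1
Step 4: thread A executes A2 (x = x * 3). Shared: x=9 y=-12. PCs: A@2 B@1 C@1
Step 5: thread B executes B2 (y = y - 1). Shared: x=9 y=-13. PCs: A@2 B@2 C@1
Step 6: thread A executes A3 (y = y + 3). Shared: x=9 y=-10. PCs: A@3 B@2 C@1
Step 7: thread A executes A4 (y = x). Shared: x=9 y=9. PCs: A@4 B@2 C@1
Step 8: thread C executes C2 (x = y). Shared: x=9 y=9. PCs: A@4 B@2 C@2

Answer: x=9 y=9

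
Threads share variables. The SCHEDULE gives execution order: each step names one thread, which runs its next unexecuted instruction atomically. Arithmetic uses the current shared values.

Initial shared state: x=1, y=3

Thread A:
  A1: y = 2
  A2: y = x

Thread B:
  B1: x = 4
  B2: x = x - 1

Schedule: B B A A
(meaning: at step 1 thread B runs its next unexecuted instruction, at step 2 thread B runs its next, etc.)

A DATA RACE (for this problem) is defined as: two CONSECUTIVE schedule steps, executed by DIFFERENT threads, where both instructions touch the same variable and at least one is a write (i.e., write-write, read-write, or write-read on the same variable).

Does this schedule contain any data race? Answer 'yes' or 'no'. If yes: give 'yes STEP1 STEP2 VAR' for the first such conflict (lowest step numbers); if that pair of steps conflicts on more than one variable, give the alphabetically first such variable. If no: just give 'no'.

Answer: no

Derivation:
Steps 1,2: same thread (B). No race.
Steps 2,3: B(r=x,w=x) vs A(r=-,w=y). No conflict.
Steps 3,4: same thread (A). No race.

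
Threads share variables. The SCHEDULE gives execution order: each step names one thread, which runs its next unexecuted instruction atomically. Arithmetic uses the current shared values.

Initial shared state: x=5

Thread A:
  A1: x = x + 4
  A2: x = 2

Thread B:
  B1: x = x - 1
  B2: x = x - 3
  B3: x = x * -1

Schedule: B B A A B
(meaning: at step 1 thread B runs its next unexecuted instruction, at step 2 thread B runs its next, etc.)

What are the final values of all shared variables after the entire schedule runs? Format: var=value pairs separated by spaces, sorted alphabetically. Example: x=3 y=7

Step 1: thread B executes B1 (x = x - 1). Shared: x=4. PCs: A@0 B@1
Step 2: thread B executes B2 (x = x - 3). Shared: x=1. PCs: A@0 B@2
Step 3: thread A executes A1 (x = x + 4). Shared: x=5. PCs: A@1 B@2
Step 4: thread A executes A2 (x = 2). Shared: x=2. PCs: A@2 B@2
Step 5: thread B executes B3 (x = x * -1). Shared: x=-2. PCs: A@2 B@3

Answer: x=-2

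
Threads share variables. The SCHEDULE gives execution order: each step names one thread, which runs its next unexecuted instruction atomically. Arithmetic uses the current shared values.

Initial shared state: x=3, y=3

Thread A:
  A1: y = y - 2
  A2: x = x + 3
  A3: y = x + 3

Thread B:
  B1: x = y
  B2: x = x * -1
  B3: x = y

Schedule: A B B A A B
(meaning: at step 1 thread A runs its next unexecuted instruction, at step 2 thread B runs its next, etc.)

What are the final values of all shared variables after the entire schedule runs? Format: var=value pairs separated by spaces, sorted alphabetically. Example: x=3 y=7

Answer: x=5 y=5

Derivation:
Step 1: thread A executes A1 (y = y - 2). Shared: x=3 y=1. PCs: A@1 B@0
Step 2: thread B executes B1 (x = y). Shared: x=1 y=1. PCs: A@1 B@1
Step 3: thread B executes B2 (x = x * -1). Shared: x=-1 y=1. PCs: A@1 B@2
Step 4: thread A executes A2 (x = x + 3). Shared: x=2 y=1. PCs: A@2 B@2
Step 5: thread A executes A3 (y = x + 3). Shared: x=2 y=5. PCs: A@3 B@2
Step 6: thread B executes B3 (x = y). Shared: x=5 y=5. PCs: A@3 B@3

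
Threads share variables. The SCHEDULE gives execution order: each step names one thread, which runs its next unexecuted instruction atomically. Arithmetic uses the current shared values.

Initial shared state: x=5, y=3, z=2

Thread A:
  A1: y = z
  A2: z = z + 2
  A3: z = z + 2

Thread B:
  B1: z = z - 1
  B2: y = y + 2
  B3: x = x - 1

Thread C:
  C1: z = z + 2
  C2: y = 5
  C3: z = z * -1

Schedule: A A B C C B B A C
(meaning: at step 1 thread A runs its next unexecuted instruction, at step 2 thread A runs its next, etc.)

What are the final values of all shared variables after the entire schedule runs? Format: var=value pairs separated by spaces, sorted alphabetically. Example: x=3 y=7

Step 1: thread A executes A1 (y = z). Shared: x=5 y=2 z=2. PCs: A@1 B@0 C@0
Step 2: thread A executes A2 (z = z + 2). Shared: x=5 y=2 z=4. PCs: A@2 B@0 C@0
Step 3: thread B executes B1 (z = z - 1). Shared: x=5 y=2 z=3. PCs: A@2 B@1 C@0
Step 4: thread C executes C1 (z = z + 2). Shared: x=5 y=2 z=5. PCs: A@2 B@1 C@1
Step 5: thread C executes C2 (y = 5). Shared: x=5 y=5 z=5. PCs: A@2 B@1 C@2
Step 6: thread B executes B2 (y = y + 2). Shared: x=5 y=7 z=5. PCs: A@2 B@2 C@2
Step 7: thread B executes B3 (x = x - 1). Shared: x=4 y=7 z=5. PCs: A@2 B@3 C@2
Step 8: thread A executes A3 (z = z + 2). Shared: x=4 y=7 z=7. PCs: A@3 B@3 C@2
Step 9: thread C executes C3 (z = z * -1). Shared: x=4 y=7 z=-7. PCs: A@3 B@3 C@3

Answer: x=4 y=7 z=-7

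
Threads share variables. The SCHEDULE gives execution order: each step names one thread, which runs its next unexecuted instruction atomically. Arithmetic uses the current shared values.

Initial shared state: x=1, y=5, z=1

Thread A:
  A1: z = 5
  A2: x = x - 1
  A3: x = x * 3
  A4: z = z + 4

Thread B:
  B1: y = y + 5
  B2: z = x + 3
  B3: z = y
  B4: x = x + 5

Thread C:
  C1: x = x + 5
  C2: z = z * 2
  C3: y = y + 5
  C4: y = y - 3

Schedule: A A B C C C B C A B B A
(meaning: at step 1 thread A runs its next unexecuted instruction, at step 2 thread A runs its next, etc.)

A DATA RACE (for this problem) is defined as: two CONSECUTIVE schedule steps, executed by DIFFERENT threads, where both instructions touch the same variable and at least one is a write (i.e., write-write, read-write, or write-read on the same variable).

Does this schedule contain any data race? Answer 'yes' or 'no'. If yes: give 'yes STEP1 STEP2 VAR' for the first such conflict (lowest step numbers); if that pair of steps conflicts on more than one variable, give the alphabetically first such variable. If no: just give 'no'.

Answer: no

Derivation:
Steps 1,2: same thread (A). No race.
Steps 2,3: A(r=x,w=x) vs B(r=y,w=y). No conflict.
Steps 3,4: B(r=y,w=y) vs C(r=x,w=x). No conflict.
Steps 4,5: same thread (C). No race.
Steps 5,6: same thread (C). No race.
Steps 6,7: C(r=y,w=y) vs B(r=x,w=z). No conflict.
Steps 7,8: B(r=x,w=z) vs C(r=y,w=y). No conflict.
Steps 8,9: C(r=y,w=y) vs A(r=x,w=x). No conflict.
Steps 9,10: A(r=x,w=x) vs B(r=y,w=z). No conflict.
Steps 10,11: same thread (B). No race.
Steps 11,12: B(r=x,w=x) vs A(r=z,w=z). No conflict.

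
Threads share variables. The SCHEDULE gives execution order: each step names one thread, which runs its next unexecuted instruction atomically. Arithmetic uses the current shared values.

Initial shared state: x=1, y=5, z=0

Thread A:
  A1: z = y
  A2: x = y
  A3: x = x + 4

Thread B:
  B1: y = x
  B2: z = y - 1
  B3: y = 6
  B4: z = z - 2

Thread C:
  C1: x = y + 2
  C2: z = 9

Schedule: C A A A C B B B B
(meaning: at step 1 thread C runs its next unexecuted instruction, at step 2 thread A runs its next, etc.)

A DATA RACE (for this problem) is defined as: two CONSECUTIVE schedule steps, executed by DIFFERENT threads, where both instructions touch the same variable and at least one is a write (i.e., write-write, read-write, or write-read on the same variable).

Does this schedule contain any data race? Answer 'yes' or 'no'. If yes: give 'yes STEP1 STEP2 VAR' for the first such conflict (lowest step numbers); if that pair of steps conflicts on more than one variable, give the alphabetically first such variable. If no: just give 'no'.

Steps 1,2: C(r=y,w=x) vs A(r=y,w=z). No conflict.
Steps 2,3: same thread (A). No race.
Steps 3,4: same thread (A). No race.
Steps 4,5: A(r=x,w=x) vs C(r=-,w=z). No conflict.
Steps 5,6: C(r=-,w=z) vs B(r=x,w=y). No conflict.
Steps 6,7: same thread (B). No race.
Steps 7,8: same thread (B). No race.
Steps 8,9: same thread (B). No race.

Answer: no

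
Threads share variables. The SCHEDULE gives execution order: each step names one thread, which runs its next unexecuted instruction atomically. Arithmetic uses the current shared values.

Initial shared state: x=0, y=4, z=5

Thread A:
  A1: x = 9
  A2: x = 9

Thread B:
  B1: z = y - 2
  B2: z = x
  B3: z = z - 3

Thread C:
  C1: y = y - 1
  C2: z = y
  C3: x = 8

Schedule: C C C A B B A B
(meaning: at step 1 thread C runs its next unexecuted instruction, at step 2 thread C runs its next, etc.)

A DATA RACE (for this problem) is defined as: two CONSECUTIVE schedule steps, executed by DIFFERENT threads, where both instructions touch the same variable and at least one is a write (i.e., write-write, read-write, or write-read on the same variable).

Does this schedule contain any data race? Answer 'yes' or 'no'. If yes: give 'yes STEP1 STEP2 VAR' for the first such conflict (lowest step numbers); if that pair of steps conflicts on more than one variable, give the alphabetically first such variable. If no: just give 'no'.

Answer: yes 3 4 x

Derivation:
Steps 1,2: same thread (C). No race.
Steps 2,3: same thread (C). No race.
Steps 3,4: C(x = 8) vs A(x = 9). RACE on x (W-W).
Steps 4,5: A(r=-,w=x) vs B(r=y,w=z). No conflict.
Steps 5,6: same thread (B). No race.
Steps 6,7: B(z = x) vs A(x = 9). RACE on x (R-W).
Steps 7,8: A(r=-,w=x) vs B(r=z,w=z). No conflict.
First conflict at steps 3,4.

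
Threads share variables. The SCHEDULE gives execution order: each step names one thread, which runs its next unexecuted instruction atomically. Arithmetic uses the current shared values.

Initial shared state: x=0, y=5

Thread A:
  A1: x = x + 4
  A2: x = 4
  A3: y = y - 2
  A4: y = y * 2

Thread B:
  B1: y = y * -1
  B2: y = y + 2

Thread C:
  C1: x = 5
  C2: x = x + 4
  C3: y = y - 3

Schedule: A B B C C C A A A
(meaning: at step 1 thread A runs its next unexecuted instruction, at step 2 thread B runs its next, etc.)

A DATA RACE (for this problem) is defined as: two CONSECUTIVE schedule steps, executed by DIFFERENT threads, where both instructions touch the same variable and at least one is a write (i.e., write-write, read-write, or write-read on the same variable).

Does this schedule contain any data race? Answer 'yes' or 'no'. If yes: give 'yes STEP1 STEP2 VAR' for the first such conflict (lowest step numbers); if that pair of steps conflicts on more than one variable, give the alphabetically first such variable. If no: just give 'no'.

Answer: no

Derivation:
Steps 1,2: A(r=x,w=x) vs B(r=y,w=y). No conflict.
Steps 2,3: same thread (B). No race.
Steps 3,4: B(r=y,w=y) vs C(r=-,w=x). No conflict.
Steps 4,5: same thread (C). No race.
Steps 5,6: same thread (C). No race.
Steps 6,7: C(r=y,w=y) vs A(r=-,w=x). No conflict.
Steps 7,8: same thread (A). No race.
Steps 8,9: same thread (A). No race.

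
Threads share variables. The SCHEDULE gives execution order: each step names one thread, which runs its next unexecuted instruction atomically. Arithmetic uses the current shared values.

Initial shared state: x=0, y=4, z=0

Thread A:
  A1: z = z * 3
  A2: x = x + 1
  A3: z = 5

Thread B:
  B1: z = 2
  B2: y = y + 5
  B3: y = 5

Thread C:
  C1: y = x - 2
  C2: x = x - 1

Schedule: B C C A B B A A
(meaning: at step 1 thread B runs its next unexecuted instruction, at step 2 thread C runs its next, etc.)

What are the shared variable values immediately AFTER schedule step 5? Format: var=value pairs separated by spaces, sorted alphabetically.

Answer: x=-1 y=3 z=6

Derivation:
Step 1: thread B executes B1 (z = 2). Shared: x=0 y=4 z=2. PCs: A@0 B@1 C@0
Step 2: thread C executes C1 (y = x - 2). Shared: x=0 y=-2 z=2. PCs: A@0 B@1 C@1
Step 3: thread C executes C2 (x = x - 1). Shared: x=-1 y=-2 z=2. PCs: A@0 B@1 C@2
Step 4: thread A executes A1 (z = z * 3). Shared: x=-1 y=-2 z=6. PCs: A@1 B@1 C@2
Step 5: thread B executes B2 (y = y + 5). Shared: x=-1 y=3 z=6. PCs: A@1 B@2 C@2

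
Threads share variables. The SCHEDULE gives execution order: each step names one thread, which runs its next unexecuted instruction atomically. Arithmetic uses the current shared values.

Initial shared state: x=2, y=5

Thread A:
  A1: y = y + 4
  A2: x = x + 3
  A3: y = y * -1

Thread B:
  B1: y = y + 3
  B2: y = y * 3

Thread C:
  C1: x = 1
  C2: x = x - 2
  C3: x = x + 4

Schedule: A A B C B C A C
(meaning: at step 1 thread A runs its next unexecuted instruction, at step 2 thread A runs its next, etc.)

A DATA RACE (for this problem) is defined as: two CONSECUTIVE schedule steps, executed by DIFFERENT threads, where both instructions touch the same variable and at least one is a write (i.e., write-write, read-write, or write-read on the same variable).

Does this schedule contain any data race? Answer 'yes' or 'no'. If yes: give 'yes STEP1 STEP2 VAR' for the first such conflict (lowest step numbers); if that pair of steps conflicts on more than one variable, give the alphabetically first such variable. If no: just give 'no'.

Answer: no

Derivation:
Steps 1,2: same thread (A). No race.
Steps 2,3: A(r=x,w=x) vs B(r=y,w=y). No conflict.
Steps 3,4: B(r=y,w=y) vs C(r=-,w=x). No conflict.
Steps 4,5: C(r=-,w=x) vs B(r=y,w=y). No conflict.
Steps 5,6: B(r=y,w=y) vs C(r=x,w=x). No conflict.
Steps 6,7: C(r=x,w=x) vs A(r=y,w=y). No conflict.
Steps 7,8: A(r=y,w=y) vs C(r=x,w=x). No conflict.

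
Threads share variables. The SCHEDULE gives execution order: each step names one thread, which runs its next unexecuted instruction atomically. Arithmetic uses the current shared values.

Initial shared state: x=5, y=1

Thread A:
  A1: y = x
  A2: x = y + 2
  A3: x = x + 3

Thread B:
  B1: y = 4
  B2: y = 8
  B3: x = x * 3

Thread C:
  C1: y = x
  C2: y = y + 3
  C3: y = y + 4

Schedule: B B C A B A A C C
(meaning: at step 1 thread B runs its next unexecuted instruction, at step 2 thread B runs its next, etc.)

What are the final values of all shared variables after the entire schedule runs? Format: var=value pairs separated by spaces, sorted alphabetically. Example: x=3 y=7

Step 1: thread B executes B1 (y = 4). Shared: x=5 y=4. PCs: A@0 B@1 C@0
Step 2: thread B executes B2 (y = 8). Shared: x=5 y=8. PCs: A@0 B@2 C@0
Step 3: thread C executes C1 (y = x). Shared: x=5 y=5. PCs: A@0 B@2 C@1
Step 4: thread A executes A1 (y = x). Shared: x=5 y=5. PCs: A@1 B@2 C@1
Step 5: thread B executes B3 (x = x * 3). Shared: x=15 y=5. PCs: A@1 B@3 C@1
Step 6: thread A executes A2 (x = y + 2). Shared: x=7 y=5. PCs: A@2 B@3 C@1
Step 7: thread A executes A3 (x = x + 3). Shared: x=10 y=5. PCs: A@3 B@3 C@1
Step 8: thread C executes C2 (y = y + 3). Shared: x=10 y=8. PCs: A@3 B@3 C@2
Step 9: thread C executes C3 (y = y + 4). Shared: x=10 y=12. PCs: A@3 B@3 C@3

Answer: x=10 y=12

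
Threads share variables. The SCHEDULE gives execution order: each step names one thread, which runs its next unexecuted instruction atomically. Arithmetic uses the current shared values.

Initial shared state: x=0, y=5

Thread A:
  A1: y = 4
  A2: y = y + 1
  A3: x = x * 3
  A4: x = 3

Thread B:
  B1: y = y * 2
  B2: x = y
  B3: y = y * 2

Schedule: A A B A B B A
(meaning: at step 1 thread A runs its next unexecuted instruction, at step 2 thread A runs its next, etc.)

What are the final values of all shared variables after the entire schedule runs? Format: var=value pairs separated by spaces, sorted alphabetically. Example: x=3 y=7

Answer: x=3 y=20

Derivation:
Step 1: thread A executes A1 (y = 4). Shared: x=0 y=4. PCs: A@1 B@0
Step 2: thread A executes A2 (y = y + 1). Shared: x=0 y=5. PCs: A@2 B@0
Step 3: thread B executes B1 (y = y * 2). Shared: x=0 y=10. PCs: A@2 B@1
Step 4: thread A executes A3 (x = x * 3). Shared: x=0 y=10. PCs: A@3 B@1
Step 5: thread B executes B2 (x = y). Shared: x=10 y=10. PCs: A@3 B@2
Step 6: thread B executes B3 (y = y * 2). Shared: x=10 y=20. PCs: A@3 B@3
Step 7: thread A executes A4 (x = 3). Shared: x=3 y=20. PCs: A@4 B@3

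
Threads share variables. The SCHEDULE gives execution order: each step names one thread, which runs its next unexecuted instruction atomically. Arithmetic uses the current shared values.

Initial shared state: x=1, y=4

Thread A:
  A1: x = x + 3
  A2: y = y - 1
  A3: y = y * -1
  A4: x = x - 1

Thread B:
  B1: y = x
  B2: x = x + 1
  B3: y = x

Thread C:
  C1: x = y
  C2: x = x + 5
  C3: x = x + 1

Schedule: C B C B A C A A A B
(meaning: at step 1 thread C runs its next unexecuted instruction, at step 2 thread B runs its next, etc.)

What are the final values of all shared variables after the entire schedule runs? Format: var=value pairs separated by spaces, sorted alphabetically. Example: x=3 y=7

Step 1: thread C executes C1 (x = y). Shared: x=4 y=4. PCs: A@0 B@0 C@1
Step 2: thread B executes B1 (y = x). Shared: x=4 y=4. PCs: A@0 B@1 C@1
Step 3: thread C executes C2 (x = x + 5). Shared: x=9 y=4. PCs: A@0 B@1 C@2
Step 4: thread B executes B2 (x = x + 1). Shared: x=10 y=4. PCs: A@0 B@2 C@2
Step 5: thread A executes A1 (x = x + 3). Shared: x=13 y=4. PCs: A@1 B@2 C@2
Step 6: thread C executes C3 (x = x + 1). Shared: x=14 y=4. PCs: A@1 B@2 C@3
Step 7: thread A executes A2 (y = y - 1). Shared: x=14 y=3. PCs: A@2 B@2 C@3
Step 8: thread A executes A3 (y = y * -1). Shared: x=14 y=-3. PCs: A@3 B@2 C@3
Step 9: thread A executes A4 (x = x - 1). Shared: x=13 y=-3. PCs: A@4 B@2 C@3
Step 10: thread B executes B3 (y = x). Shared: x=13 y=13. PCs: A@4 B@3 C@3

Answer: x=13 y=13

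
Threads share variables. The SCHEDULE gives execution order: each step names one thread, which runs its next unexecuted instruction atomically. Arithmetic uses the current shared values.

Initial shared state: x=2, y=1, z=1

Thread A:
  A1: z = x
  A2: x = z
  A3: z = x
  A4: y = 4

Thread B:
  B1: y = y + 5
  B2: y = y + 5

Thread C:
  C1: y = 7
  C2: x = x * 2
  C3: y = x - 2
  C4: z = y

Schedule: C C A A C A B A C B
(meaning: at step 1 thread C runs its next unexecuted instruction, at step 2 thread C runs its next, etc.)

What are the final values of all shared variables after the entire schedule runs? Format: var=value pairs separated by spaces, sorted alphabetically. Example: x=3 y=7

Answer: x=4 y=9 z=4

Derivation:
Step 1: thread C executes C1 (y = 7). Shared: x=2 y=7 z=1. PCs: A@0 B@0 C@1
Step 2: thread C executes C2 (x = x * 2). Shared: x=4 y=7 z=1. PCs: A@0 B@0 C@2
Step 3: thread A executes A1 (z = x). Shared: x=4 y=7 z=4. PCs: A@1 B@0 C@2
Step 4: thread A executes A2 (x = z). Shared: x=4 y=7 z=4. PCs: A@2 B@0 C@2
Step 5: thread C executes C3 (y = x - 2). Shared: x=4 y=2 z=4. PCs: A@2 B@0 C@3
Step 6: thread A executes A3 (z = x). Shared: x=4 y=2 z=4. PCs: A@3 B@0 C@3
Step 7: thread B executes B1 (y = y + 5). Shared: x=4 y=7 z=4. PCs: A@3 B@1 C@3
Step 8: thread A executes A4 (y = 4). Shared: x=4 y=4 z=4. PCs: A@4 B@1 C@3
Step 9: thread C executes C4 (z = y). Shared: x=4 y=4 z=4. PCs: A@4 B@1 C@4
Step 10: thread B executes B2 (y = y + 5). Shared: x=4 y=9 z=4. PCs: A@4 B@2 C@4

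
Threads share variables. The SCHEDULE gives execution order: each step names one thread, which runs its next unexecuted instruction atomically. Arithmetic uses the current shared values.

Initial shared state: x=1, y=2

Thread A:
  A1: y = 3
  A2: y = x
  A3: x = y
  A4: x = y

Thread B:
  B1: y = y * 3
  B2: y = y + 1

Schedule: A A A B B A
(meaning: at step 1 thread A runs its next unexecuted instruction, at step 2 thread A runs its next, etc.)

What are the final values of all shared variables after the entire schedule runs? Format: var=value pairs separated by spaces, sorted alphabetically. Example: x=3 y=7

Step 1: thread A executes A1 (y = 3). Shared: x=1 y=3. PCs: A@1 B@0
Step 2: thread A executes A2 (y = x). Shared: x=1 y=1. PCs: A@2 B@0
Step 3: thread A executes A3 (x = y). Shared: x=1 y=1. PCs: A@3 B@0
Step 4: thread B executes B1 (y = y * 3). Shared: x=1 y=3. PCs: A@3 B@1
Step 5: thread B executes B2 (y = y + 1). Shared: x=1 y=4. PCs: A@3 B@2
Step 6: thread A executes A4 (x = y). Shared: x=4 y=4. PCs: A@4 B@2

Answer: x=4 y=4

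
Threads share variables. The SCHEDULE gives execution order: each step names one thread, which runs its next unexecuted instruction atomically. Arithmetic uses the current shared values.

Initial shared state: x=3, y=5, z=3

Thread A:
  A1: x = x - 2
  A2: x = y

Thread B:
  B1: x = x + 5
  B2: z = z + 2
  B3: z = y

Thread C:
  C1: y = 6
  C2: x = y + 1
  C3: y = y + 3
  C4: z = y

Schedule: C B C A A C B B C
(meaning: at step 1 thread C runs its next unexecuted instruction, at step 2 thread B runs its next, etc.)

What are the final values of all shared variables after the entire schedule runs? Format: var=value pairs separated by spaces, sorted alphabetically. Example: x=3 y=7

Answer: x=6 y=9 z=9

Derivation:
Step 1: thread C executes C1 (y = 6). Shared: x=3 y=6 z=3. PCs: A@0 B@0 C@1
Step 2: thread B executes B1 (x = x + 5). Shared: x=8 y=6 z=3. PCs: A@0 B@1 C@1
Step 3: thread C executes C2 (x = y + 1). Shared: x=7 y=6 z=3. PCs: A@0 B@1 C@2
Step 4: thread A executes A1 (x = x - 2). Shared: x=5 y=6 z=3. PCs: A@1 B@1 C@2
Step 5: thread A executes A2 (x = y). Shared: x=6 y=6 z=3. PCs: A@2 B@1 C@2
Step 6: thread C executes C3 (y = y + 3). Shared: x=6 y=9 z=3. PCs: A@2 B@1 C@3
Step 7: thread B executes B2 (z = z + 2). Shared: x=6 y=9 z=5. PCs: A@2 B@2 C@3
Step 8: thread B executes B3 (z = y). Shared: x=6 y=9 z=9. PCs: A@2 B@3 C@3
Step 9: thread C executes C4 (z = y). Shared: x=6 y=9 z=9. PCs: A@2 B@3 C@4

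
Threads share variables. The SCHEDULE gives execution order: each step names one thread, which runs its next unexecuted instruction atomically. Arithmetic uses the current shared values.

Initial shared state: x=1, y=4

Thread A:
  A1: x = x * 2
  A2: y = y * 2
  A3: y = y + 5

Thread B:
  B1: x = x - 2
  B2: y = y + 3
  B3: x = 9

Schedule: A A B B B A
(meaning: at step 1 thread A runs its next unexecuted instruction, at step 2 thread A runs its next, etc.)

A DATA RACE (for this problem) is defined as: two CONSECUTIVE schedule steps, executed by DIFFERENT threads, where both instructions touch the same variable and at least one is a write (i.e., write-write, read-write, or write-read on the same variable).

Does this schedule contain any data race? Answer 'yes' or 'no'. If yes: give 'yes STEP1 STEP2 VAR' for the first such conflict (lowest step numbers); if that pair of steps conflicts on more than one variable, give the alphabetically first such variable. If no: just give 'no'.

Answer: no

Derivation:
Steps 1,2: same thread (A). No race.
Steps 2,3: A(r=y,w=y) vs B(r=x,w=x). No conflict.
Steps 3,4: same thread (B). No race.
Steps 4,5: same thread (B). No race.
Steps 5,6: B(r=-,w=x) vs A(r=y,w=y). No conflict.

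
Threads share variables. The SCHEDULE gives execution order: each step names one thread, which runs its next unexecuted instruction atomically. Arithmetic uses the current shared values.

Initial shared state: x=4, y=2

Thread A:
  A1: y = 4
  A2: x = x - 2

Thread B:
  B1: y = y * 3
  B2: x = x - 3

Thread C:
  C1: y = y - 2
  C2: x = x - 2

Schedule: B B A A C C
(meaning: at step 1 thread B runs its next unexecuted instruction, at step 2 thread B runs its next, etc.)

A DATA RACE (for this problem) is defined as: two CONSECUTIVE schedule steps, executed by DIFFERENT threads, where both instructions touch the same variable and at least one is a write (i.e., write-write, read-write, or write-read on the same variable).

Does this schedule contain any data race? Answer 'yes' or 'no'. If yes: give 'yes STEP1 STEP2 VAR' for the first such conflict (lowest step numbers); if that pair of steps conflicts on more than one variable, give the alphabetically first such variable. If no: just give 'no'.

Steps 1,2: same thread (B). No race.
Steps 2,3: B(r=x,w=x) vs A(r=-,w=y). No conflict.
Steps 3,4: same thread (A). No race.
Steps 4,5: A(r=x,w=x) vs C(r=y,w=y). No conflict.
Steps 5,6: same thread (C). No race.

Answer: no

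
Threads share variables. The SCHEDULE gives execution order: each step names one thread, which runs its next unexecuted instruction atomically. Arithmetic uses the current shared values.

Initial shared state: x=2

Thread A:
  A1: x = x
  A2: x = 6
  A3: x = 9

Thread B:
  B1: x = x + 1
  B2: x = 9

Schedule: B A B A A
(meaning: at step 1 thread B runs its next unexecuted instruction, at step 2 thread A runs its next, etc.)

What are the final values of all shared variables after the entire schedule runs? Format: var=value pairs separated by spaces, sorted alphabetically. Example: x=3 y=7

Step 1: thread B executes B1 (x = x + 1). Shared: x=3. PCs: A@0 B@1
Step 2: thread A executes A1 (x = x). Shared: x=3. PCs: A@1 B@1
Step 3: thread B executes B2 (x = 9). Shared: x=9. PCs: A@1 B@2
Step 4: thread A executes A2 (x = 6). Shared: x=6. PCs: A@2 B@2
Step 5: thread A executes A3 (x = 9). Shared: x=9. PCs: A@3 B@2

Answer: x=9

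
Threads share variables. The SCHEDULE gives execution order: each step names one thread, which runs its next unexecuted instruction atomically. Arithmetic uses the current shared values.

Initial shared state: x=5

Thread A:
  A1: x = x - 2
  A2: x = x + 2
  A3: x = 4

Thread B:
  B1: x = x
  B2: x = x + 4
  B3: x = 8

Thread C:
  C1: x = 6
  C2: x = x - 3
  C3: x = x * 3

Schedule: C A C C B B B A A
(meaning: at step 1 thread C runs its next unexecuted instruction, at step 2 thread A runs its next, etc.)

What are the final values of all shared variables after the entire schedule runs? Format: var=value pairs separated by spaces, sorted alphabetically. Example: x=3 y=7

Answer: x=4

Derivation:
Step 1: thread C executes C1 (x = 6). Shared: x=6. PCs: A@0 B@0 C@1
Step 2: thread A executes A1 (x = x - 2). Shared: x=4. PCs: A@1 B@0 C@1
Step 3: thread C executes C2 (x = x - 3). Shared: x=1. PCs: A@1 B@0 C@2
Step 4: thread C executes C3 (x = x * 3). Shared: x=3. PCs: A@1 B@0 C@3
Step 5: thread B executes B1 (x = x). Shared: x=3. PCs: A@1 B@1 C@3
Step 6: thread B executes B2 (x = x + 4). Shared: x=7. PCs: A@1 B@2 C@3
Step 7: thread B executes B3 (x = 8). Shared: x=8. PCs: A@1 B@3 C@3
Step 8: thread A executes A2 (x = x + 2). Shared: x=10. PCs: A@2 B@3 C@3
Step 9: thread A executes A3 (x = 4). Shared: x=4. PCs: A@3 B@3 C@3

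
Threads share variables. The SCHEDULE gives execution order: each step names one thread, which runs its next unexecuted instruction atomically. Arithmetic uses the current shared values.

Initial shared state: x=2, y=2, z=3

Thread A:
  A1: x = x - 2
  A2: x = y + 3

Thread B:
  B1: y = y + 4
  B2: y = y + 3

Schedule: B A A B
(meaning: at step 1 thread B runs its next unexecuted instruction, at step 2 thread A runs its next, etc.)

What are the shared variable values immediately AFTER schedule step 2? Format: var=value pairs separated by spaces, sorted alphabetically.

Answer: x=0 y=6 z=3

Derivation:
Step 1: thread B executes B1 (y = y + 4). Shared: x=2 y=6 z=3. PCs: A@0 B@1
Step 2: thread A executes A1 (x = x - 2). Shared: x=0 y=6 z=3. PCs: A@1 B@1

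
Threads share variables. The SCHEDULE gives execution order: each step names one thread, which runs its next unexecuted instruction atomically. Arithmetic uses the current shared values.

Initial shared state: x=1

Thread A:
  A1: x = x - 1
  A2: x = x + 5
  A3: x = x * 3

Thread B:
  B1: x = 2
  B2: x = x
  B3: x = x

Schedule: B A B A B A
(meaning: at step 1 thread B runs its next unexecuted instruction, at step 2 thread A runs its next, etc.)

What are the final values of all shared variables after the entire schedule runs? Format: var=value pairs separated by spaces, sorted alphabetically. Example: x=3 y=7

Step 1: thread B executes B1 (x = 2). Shared: x=2. PCs: A@0 B@1
Step 2: thread A executes A1 (x = x - 1). Shared: x=1. PCs: A@1 B@1
Step 3: thread B executes B2 (x = x). Shared: x=1. PCs: A@1 B@2
Step 4: thread A executes A2 (x = x + 5). Shared: x=6. PCs: A@2 B@2
Step 5: thread B executes B3 (x = x). Shared: x=6. PCs: A@2 B@3
Step 6: thread A executes A3 (x = x * 3). Shared: x=18. PCs: A@3 B@3

Answer: x=18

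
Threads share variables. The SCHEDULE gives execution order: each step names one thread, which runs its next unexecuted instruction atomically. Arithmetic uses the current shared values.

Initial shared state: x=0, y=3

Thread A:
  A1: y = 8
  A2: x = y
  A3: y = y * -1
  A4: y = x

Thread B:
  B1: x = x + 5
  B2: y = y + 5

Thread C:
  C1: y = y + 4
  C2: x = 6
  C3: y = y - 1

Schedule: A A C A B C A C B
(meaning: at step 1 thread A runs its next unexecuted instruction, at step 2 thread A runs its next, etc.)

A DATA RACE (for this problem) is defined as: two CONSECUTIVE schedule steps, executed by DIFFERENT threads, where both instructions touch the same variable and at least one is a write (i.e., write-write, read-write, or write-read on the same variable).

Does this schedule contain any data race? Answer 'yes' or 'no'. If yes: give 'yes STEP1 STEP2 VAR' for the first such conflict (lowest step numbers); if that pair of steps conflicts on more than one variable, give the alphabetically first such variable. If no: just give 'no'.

Answer: yes 2 3 y

Derivation:
Steps 1,2: same thread (A). No race.
Steps 2,3: A(x = y) vs C(y = y + 4). RACE on y (R-W).
Steps 3,4: C(y = y + 4) vs A(y = y * -1). RACE on y (W-W).
Steps 4,5: A(r=y,w=y) vs B(r=x,w=x). No conflict.
Steps 5,6: B(x = x + 5) vs C(x = 6). RACE on x (W-W).
Steps 6,7: C(x = 6) vs A(y = x). RACE on x (W-R).
Steps 7,8: A(y = x) vs C(y = y - 1). RACE on y (W-W).
Steps 8,9: C(y = y - 1) vs B(y = y + 5). RACE on y (W-W).
First conflict at steps 2,3.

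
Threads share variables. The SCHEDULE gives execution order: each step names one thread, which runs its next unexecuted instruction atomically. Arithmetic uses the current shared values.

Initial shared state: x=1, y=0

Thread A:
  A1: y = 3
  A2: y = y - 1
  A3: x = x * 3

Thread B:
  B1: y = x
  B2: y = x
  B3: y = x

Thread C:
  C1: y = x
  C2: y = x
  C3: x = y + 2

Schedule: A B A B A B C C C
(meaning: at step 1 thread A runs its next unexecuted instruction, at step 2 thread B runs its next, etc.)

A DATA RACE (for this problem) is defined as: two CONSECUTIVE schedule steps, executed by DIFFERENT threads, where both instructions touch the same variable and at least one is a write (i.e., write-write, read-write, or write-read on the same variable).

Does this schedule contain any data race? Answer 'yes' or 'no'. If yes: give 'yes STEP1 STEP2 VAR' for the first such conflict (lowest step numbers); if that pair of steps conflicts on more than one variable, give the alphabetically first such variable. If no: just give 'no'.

Answer: yes 1 2 y

Derivation:
Steps 1,2: A(y = 3) vs B(y = x). RACE on y (W-W).
Steps 2,3: B(y = x) vs A(y = y - 1). RACE on y (W-W).
Steps 3,4: A(y = y - 1) vs B(y = x). RACE on y (W-W).
Steps 4,5: B(y = x) vs A(x = x * 3). RACE on x (R-W).
Steps 5,6: A(x = x * 3) vs B(y = x). RACE on x (W-R).
Steps 6,7: B(y = x) vs C(y = x). RACE on y (W-W).
Steps 7,8: same thread (C). No race.
Steps 8,9: same thread (C). No race.
First conflict at steps 1,2.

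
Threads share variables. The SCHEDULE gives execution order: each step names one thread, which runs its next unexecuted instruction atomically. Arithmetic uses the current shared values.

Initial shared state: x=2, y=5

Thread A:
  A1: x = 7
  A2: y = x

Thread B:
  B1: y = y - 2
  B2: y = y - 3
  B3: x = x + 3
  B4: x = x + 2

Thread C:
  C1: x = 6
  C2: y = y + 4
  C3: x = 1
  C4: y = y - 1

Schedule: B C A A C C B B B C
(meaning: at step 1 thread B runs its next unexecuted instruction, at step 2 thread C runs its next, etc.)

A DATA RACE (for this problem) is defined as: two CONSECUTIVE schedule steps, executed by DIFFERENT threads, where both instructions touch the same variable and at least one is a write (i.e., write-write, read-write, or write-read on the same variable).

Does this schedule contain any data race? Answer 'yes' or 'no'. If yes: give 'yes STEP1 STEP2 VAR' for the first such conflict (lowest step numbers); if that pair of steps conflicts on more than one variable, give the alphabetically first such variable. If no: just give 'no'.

Steps 1,2: B(r=y,w=y) vs C(r=-,w=x). No conflict.
Steps 2,3: C(x = 6) vs A(x = 7). RACE on x (W-W).
Steps 3,4: same thread (A). No race.
Steps 4,5: A(y = x) vs C(y = y + 4). RACE on y (W-W).
Steps 5,6: same thread (C). No race.
Steps 6,7: C(r=-,w=x) vs B(r=y,w=y). No conflict.
Steps 7,8: same thread (B). No race.
Steps 8,9: same thread (B). No race.
Steps 9,10: B(r=x,w=x) vs C(r=y,w=y). No conflict.
First conflict at steps 2,3.

Answer: yes 2 3 x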